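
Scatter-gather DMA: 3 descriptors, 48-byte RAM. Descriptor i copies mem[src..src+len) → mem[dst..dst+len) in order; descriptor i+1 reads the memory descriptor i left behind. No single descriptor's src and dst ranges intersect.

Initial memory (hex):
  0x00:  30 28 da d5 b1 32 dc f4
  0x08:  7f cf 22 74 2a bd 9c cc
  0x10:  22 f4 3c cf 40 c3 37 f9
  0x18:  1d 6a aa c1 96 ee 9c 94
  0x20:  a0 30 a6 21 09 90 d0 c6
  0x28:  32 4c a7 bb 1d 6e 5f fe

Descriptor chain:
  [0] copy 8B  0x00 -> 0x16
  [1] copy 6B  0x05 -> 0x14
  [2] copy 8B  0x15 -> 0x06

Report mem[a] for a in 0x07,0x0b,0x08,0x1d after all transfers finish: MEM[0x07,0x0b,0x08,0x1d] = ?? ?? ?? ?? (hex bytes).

[0] 0x00->0x16 len=8 : 30 28 da d5 b1 32 dc f4
[1] 0x05->0x14 len=6 : 32 dc f4 7f cf 22
[2] 0x15->0x06 len=8 : dc f4 7f cf 22 b1 32 dc
query mem[0x07]=0xf4, mem[0x0b]=0xb1, mem[0x08]=0x7f, mem[0x1d]=0xf4

MEM[0x07,0x0b,0x08,0x1d] = f4 b1 7f f4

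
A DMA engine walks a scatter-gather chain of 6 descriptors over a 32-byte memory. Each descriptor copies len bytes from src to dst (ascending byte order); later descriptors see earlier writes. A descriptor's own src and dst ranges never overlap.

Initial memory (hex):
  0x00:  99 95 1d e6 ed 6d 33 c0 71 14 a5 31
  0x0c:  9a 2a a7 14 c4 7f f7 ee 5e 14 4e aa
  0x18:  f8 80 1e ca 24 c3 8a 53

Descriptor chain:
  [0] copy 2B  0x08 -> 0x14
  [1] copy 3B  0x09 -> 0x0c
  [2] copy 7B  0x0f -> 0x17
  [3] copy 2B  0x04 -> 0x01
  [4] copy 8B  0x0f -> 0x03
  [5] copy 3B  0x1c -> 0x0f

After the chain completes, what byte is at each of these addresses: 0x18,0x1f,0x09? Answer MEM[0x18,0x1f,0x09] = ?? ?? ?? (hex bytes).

MEM[0x18,0x1f,0x09] = c4 53 14

  after D0: wrote 2B at 0x14 = 7114
  after D1: wrote 3B at 0x0c = 14a531
  after D2: wrote 7B at 0x17 = 14c47ff7ee7114
  after D3: wrote 2B at 0x01 = ed6d
  after D4: wrote 8B at 0x03 = 14c47ff7ee71144e
  after D5: wrote 3B at 0x0f = 71148a
query mem[0x18]=0xc4, mem[0x1f]=0x53, mem[0x09]=0x14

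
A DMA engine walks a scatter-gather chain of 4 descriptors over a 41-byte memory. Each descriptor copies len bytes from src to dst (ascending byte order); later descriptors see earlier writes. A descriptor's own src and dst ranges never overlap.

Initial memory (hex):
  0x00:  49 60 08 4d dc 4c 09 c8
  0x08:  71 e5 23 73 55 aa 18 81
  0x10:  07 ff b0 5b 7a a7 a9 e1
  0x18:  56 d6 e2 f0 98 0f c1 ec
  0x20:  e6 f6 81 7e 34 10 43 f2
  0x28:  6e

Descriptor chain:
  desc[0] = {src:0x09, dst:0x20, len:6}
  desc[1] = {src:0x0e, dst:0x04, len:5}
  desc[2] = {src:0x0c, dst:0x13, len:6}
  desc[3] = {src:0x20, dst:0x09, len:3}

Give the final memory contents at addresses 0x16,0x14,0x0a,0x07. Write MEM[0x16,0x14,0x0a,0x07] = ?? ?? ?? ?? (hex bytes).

MEM[0x16,0x14,0x0a,0x07] = 81 aa 23 ff

  after D0: wrote 6B at 0x20 = e5237355aa18
  after D1: wrote 5B at 0x04 = 188107ffb0
  after D2: wrote 6B at 0x13 = 55aa188107ff
  after D3: wrote 3B at 0x09 = e52373
query mem[0x16]=0x81, mem[0x14]=0xaa, mem[0x0a]=0x23, mem[0x07]=0xff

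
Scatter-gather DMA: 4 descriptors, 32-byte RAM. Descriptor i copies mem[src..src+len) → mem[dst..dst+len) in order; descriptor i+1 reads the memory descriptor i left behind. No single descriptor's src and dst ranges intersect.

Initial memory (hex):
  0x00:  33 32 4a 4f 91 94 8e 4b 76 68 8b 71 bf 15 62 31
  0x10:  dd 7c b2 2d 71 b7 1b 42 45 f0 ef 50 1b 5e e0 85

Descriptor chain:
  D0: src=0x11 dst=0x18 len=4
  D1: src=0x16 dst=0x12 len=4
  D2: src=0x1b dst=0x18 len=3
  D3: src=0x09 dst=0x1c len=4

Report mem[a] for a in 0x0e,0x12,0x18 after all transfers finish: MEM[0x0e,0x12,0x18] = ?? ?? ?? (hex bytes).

MEM[0x0e,0x12,0x18] = 62 1b 71

D0: mem[0x18..0x1b] <- [7c b2 2d 71]
D1: mem[0x12..0x15] <- [1b 42 7c b2]
D2: mem[0x18..0x1a] <- [71 1b 5e]
D3: mem[0x1c..0x1f] <- [68 8b 71 bf]
query mem[0x0e]=0x62, mem[0x12]=0x1b, mem[0x18]=0x71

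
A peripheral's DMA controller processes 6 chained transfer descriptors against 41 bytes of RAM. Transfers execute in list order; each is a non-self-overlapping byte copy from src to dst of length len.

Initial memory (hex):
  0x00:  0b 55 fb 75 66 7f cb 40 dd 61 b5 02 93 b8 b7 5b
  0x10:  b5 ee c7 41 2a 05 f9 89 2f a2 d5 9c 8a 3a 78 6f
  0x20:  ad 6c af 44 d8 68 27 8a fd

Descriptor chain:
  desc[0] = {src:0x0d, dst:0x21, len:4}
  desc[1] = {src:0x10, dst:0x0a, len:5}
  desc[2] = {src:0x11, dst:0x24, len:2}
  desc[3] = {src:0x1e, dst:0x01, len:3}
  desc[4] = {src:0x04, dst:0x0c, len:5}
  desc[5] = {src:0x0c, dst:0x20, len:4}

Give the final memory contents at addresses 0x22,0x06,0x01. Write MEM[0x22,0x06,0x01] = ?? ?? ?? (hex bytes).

MEM[0x22,0x06,0x01] = cb cb 78

D0: mem[0x21..0x24] <- [b8 b7 5b b5]
D1: mem[0x0a..0x0e] <- [b5 ee c7 41 2a]
D2: mem[0x24..0x25] <- [ee c7]
D3: mem[0x01..0x03] <- [78 6f ad]
D4: mem[0x0c..0x10] <- [66 7f cb 40 dd]
D5: mem[0x20..0x23] <- [66 7f cb 40]
query mem[0x22]=0xcb, mem[0x06]=0xcb, mem[0x01]=0x78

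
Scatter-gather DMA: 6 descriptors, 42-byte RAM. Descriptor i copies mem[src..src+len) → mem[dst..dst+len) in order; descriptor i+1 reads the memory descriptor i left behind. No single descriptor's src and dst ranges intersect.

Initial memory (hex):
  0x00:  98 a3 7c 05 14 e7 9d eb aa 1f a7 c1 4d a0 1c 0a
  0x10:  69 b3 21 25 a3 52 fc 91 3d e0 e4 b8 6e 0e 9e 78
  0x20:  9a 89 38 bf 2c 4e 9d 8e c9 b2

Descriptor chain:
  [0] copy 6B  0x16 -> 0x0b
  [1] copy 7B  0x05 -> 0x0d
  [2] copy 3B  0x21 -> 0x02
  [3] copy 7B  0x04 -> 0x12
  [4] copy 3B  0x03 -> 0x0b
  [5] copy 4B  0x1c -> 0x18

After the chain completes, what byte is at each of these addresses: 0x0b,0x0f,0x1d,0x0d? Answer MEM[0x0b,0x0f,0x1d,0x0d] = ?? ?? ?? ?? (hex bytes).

MEM[0x0b,0x0f,0x1d,0x0d] = 38 eb 0e e7

[0] 0x16->0x0b len=6 : fc 91 3d e0 e4 b8
[1] 0x05->0x0d len=7 : e7 9d eb aa 1f a7 fc
[2] 0x21->0x02 len=3 : 89 38 bf
[3] 0x04->0x12 len=7 : bf e7 9d eb aa 1f a7
[4] 0x03->0x0b len=3 : 38 bf e7
[5] 0x1c->0x18 len=4 : 6e 0e 9e 78
query mem[0x0b]=0x38, mem[0x0f]=0xeb, mem[0x1d]=0x0e, mem[0x0d]=0xe7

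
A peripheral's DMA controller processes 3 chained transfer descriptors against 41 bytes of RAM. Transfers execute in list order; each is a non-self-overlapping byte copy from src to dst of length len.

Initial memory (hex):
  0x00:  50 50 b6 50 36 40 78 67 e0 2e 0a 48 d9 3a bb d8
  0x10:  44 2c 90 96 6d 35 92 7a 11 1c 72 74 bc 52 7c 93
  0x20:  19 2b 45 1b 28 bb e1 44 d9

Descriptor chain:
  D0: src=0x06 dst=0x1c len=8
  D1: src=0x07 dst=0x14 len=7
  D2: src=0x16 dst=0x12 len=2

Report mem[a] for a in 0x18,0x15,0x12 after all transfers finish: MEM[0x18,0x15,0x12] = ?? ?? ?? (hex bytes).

  after D0: wrote 8B at 0x1c = 7867e02e0a48d93a
  after D1: wrote 7B at 0x14 = 67e02e0a48d93a
  after D2: wrote 2B at 0x12 = 2e0a
query mem[0x18]=0x48, mem[0x15]=0xe0, mem[0x12]=0x2e

MEM[0x18,0x15,0x12] = 48 e0 2e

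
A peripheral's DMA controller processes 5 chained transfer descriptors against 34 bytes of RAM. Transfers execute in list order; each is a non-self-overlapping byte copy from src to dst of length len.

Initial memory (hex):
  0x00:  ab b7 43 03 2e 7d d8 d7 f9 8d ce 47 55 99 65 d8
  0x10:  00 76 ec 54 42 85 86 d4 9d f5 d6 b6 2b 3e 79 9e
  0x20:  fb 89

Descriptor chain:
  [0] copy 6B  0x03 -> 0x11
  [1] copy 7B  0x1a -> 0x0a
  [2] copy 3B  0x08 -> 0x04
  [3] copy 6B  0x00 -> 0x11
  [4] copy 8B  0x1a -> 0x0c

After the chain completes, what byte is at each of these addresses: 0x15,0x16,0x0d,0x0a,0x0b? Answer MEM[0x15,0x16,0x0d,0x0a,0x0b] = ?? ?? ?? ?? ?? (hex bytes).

D0: mem[0x11..0x16] <- [03 2e 7d d8 d7 f9]
D1: mem[0x0a..0x10] <- [d6 b6 2b 3e 79 9e fb]
D2: mem[0x04..0x06] <- [f9 8d d6]
D3: mem[0x11..0x16] <- [ab b7 43 03 f9 8d]
D4: mem[0x0c..0x13] <- [d6 b6 2b 3e 79 9e fb 89]
query mem[0x15]=0xf9, mem[0x16]=0x8d, mem[0x0d]=0xb6, mem[0x0a]=0xd6, mem[0x0b]=0xb6

MEM[0x15,0x16,0x0d,0x0a,0x0b] = f9 8d b6 d6 b6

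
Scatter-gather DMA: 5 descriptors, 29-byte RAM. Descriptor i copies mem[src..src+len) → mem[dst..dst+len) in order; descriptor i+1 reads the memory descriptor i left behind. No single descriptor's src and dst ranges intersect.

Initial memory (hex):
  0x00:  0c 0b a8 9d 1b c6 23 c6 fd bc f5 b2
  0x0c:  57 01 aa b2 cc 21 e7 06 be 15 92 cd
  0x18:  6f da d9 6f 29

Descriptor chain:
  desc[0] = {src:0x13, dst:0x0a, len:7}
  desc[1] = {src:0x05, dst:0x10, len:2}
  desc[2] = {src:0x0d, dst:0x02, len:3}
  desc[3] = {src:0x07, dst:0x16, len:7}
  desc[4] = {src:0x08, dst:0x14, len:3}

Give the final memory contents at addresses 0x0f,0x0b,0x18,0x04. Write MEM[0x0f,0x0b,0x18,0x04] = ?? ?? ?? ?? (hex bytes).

MEM[0x0f,0x0b,0x18,0x04] = 6f be bc 6f

[0] 0x13->0x0a len=7 : 06 be 15 92 cd 6f da
[1] 0x05->0x10 len=2 : c6 23
[2] 0x0d->0x02 len=3 : 92 cd 6f
[3] 0x07->0x16 len=7 : c6 fd bc 06 be 15 92
[4] 0x08->0x14 len=3 : fd bc 06
query mem[0x0f]=0x6f, mem[0x0b]=0xbe, mem[0x18]=0xbc, mem[0x04]=0x6f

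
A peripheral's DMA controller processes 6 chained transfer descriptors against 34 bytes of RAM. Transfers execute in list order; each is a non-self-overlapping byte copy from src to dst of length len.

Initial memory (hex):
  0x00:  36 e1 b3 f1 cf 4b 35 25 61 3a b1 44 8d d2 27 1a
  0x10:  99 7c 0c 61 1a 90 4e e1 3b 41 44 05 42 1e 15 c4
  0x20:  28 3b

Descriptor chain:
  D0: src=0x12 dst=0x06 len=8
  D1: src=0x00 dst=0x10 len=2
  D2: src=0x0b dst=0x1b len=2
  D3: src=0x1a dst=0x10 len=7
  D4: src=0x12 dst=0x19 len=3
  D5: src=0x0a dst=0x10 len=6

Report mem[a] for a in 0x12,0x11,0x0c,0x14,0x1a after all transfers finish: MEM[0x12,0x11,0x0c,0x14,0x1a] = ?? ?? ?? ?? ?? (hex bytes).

[0] 0x12->0x06 len=8 : 0c 61 1a 90 4e e1 3b 41
[1] 0x00->0x10 len=2 : 36 e1
[2] 0x0b->0x1b len=2 : e1 3b
[3] 0x1a->0x10 len=7 : 44 e1 3b 1e 15 c4 28
[4] 0x12->0x19 len=3 : 3b 1e 15
[5] 0x0a->0x10 len=6 : 4e e1 3b 41 27 1a
query mem[0x12]=0x3b, mem[0x11]=0xe1, mem[0x0c]=0x3b, mem[0x14]=0x27, mem[0x1a]=0x1e

MEM[0x12,0x11,0x0c,0x14,0x1a] = 3b e1 3b 27 1e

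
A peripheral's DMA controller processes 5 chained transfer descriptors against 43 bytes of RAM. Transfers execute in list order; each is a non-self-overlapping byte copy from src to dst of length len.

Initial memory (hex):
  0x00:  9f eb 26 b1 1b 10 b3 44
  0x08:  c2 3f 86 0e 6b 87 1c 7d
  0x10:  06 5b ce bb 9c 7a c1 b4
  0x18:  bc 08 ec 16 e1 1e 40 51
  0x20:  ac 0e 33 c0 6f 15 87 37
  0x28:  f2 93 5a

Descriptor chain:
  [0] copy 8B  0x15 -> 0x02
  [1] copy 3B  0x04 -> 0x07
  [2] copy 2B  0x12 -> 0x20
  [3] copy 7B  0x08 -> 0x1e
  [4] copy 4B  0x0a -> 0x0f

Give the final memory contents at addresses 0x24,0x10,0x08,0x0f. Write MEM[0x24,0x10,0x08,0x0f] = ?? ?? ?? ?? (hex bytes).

  after D0: wrote 8B at 0x02 = 7ac1b4bc08ec16e1
  after D1: wrote 3B at 0x07 = b4bc08
  after D2: wrote 2B at 0x20 = cebb
  after D3: wrote 7B at 0x1e = bc08860e6b871c
  after D4: wrote 4B at 0x0f = 860e6b87
query mem[0x24]=0x1c, mem[0x10]=0x0e, mem[0x08]=0xbc, mem[0x0f]=0x86

MEM[0x24,0x10,0x08,0x0f] = 1c 0e bc 86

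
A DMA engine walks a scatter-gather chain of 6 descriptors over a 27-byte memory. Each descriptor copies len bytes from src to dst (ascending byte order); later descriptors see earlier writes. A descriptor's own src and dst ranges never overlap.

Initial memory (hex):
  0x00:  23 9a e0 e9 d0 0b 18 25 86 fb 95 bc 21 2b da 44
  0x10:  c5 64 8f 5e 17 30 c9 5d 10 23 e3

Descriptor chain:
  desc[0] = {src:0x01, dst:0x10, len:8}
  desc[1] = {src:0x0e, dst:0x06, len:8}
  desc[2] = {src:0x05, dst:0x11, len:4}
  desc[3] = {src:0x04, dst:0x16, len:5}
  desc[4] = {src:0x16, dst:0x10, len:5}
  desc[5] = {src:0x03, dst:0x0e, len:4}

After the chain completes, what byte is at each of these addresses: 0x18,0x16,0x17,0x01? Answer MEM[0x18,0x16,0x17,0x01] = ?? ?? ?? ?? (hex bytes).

  after D0: wrote 8B at 0x10 = 9ae0e9d00b182586
  after D1: wrote 8B at 0x06 = da449ae0e9d00b18
  after D2: wrote 4B at 0x11 = 0bda449a
  after D3: wrote 5B at 0x16 = d00bda449a
  after D4: wrote 5B at 0x10 = d00bda449a
  after D5: wrote 4B at 0x0e = e9d00bda
query mem[0x18]=0xda, mem[0x16]=0xd0, mem[0x17]=0x0b, mem[0x01]=0x9a

MEM[0x18,0x16,0x17,0x01] = da d0 0b 9a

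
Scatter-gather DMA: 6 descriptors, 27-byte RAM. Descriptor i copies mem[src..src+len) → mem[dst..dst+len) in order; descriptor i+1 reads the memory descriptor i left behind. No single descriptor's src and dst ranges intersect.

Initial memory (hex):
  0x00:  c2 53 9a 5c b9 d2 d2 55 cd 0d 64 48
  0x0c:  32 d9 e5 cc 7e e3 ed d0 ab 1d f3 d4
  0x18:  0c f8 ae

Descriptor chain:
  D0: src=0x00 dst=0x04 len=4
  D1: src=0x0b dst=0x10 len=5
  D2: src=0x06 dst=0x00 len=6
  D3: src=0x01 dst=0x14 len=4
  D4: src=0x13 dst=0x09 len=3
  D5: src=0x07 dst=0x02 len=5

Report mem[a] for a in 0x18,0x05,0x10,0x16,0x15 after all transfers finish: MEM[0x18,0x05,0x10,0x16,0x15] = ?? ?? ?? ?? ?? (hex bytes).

MEM[0x18,0x05,0x10,0x16,0x15] = 0c 5c 48 0d cd

D0: mem[0x04..0x07] <- [c2 53 9a 5c]
D1: mem[0x10..0x14] <- [48 32 d9 e5 cc]
D2: mem[0x00..0x05] <- [9a 5c cd 0d 64 48]
D3: mem[0x14..0x17] <- [5c cd 0d 64]
D4: mem[0x09..0x0b] <- [e5 5c cd]
D5: mem[0x02..0x06] <- [5c cd e5 5c cd]
query mem[0x18]=0x0c, mem[0x05]=0x5c, mem[0x10]=0x48, mem[0x16]=0x0d, mem[0x15]=0xcd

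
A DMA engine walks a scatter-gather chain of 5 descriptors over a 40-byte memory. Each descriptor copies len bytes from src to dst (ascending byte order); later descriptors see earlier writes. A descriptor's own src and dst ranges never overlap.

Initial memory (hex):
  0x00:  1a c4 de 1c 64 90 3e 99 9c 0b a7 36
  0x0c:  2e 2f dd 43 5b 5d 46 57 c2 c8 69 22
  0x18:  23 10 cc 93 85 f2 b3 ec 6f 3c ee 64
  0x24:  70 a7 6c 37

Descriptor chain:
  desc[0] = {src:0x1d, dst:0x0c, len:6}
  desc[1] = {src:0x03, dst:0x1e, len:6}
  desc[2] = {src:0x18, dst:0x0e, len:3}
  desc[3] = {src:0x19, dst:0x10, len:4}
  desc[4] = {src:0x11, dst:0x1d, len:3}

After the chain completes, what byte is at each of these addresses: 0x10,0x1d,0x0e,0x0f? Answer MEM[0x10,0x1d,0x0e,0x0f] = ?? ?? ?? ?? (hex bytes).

MEM[0x10,0x1d,0x0e,0x0f] = 10 cc 23 10

#0 dst[0x0c+6] := {0xf2,0xb3,0xec,0x6f,0x3c,0xee}
#1 dst[0x1e+6] := {0x1c,0x64,0x90,0x3e,0x99,0x9c}
#2 dst[0x0e+3] := {0x23,0x10,0xcc}
#3 dst[0x10+4] := {0x10,0xcc,0x93,0x85}
#4 dst[0x1d+3] := {0xcc,0x93,0x85}
query mem[0x10]=0x10, mem[0x1d]=0xcc, mem[0x0e]=0x23, mem[0x0f]=0x10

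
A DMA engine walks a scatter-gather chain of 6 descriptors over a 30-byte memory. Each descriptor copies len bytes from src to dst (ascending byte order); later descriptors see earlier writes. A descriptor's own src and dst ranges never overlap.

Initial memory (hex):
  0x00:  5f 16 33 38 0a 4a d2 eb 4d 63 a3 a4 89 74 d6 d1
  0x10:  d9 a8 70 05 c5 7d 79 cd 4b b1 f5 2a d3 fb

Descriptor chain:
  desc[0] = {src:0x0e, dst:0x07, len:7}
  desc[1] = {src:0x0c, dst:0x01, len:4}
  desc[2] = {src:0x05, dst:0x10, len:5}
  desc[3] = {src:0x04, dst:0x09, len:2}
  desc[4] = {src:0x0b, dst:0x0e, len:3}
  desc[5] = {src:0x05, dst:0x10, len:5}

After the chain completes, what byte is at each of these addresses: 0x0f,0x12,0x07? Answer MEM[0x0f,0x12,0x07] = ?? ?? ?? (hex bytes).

MEM[0x0f,0x12,0x07] = 05 d6 d6

  after D0: wrote 7B at 0x07 = d6d1d9a87005c5
  after D1: wrote 4B at 0x01 = 05c5d6d1
  after D2: wrote 5B at 0x10 = 4ad2d6d1d9
  after D3: wrote 2B at 0x09 = d14a
  after D4: wrote 3B at 0x0e = 7005c5
  after D5: wrote 5B at 0x10 = 4ad2d6d1d1
query mem[0x0f]=0x05, mem[0x12]=0xd6, mem[0x07]=0xd6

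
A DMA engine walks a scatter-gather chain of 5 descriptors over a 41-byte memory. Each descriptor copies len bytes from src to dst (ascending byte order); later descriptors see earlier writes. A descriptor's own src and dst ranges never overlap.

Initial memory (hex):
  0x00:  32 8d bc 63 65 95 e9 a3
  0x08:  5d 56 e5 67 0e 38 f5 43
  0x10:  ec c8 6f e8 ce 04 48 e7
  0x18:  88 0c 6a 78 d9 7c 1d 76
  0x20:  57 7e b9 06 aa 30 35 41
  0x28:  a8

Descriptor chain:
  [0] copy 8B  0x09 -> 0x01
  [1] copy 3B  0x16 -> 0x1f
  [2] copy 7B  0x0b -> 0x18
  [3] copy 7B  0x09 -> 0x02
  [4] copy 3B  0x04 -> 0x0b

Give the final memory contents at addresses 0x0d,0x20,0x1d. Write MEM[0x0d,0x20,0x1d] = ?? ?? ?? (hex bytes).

MEM[0x0d,0x20,0x1d] = 38 e7 ec

D0: mem[0x01..0x08] <- [56 e5 67 0e 38 f5 43 ec]
D1: mem[0x1f..0x21] <- [48 e7 88]
D2: mem[0x18..0x1e] <- [67 0e 38 f5 43 ec c8]
D3: mem[0x02..0x08] <- [56 e5 67 0e 38 f5 43]
D4: mem[0x0b..0x0d] <- [67 0e 38]
query mem[0x0d]=0x38, mem[0x20]=0xe7, mem[0x1d]=0xec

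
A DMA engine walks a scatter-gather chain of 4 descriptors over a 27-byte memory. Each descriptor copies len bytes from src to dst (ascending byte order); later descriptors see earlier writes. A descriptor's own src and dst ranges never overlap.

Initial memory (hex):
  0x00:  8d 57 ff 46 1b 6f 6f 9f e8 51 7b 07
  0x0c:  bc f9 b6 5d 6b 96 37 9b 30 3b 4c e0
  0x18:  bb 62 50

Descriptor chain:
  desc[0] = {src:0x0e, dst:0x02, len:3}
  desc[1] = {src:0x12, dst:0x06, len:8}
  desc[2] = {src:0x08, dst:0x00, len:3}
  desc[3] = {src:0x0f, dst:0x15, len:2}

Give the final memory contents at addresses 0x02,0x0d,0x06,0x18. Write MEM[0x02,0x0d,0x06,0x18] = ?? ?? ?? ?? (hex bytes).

  after D0: wrote 3B at 0x02 = b65d6b
  after D1: wrote 8B at 0x06 = 379b303b4ce0bb62
  after D2: wrote 3B at 0x00 = 303b4c
  after D3: wrote 2B at 0x15 = 5d6b
query mem[0x02]=0x4c, mem[0x0d]=0x62, mem[0x06]=0x37, mem[0x18]=0xbb

MEM[0x02,0x0d,0x06,0x18] = 4c 62 37 bb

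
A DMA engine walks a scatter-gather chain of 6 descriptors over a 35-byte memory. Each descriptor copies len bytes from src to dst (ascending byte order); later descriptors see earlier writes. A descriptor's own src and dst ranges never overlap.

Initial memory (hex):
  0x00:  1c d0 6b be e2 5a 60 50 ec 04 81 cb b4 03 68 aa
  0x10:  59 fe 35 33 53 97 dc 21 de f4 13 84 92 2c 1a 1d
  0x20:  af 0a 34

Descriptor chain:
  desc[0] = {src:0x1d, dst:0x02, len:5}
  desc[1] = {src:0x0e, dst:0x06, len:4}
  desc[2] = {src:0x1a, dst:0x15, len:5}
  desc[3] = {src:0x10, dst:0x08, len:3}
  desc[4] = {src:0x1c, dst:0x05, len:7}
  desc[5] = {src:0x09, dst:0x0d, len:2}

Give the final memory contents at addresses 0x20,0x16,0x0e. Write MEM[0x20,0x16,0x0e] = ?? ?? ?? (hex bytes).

  after D0: wrote 5B at 0x02 = 2c1a1daf0a
  after D1: wrote 4B at 0x06 = 68aa59fe
  after D2: wrote 5B at 0x15 = 1384922c1a
  after D3: wrote 3B at 0x08 = 59fe35
  after D4: wrote 7B at 0x05 = 922c1a1daf0a34
  after D5: wrote 2B at 0x0d = af0a
query mem[0x20]=0xaf, mem[0x16]=0x84, mem[0x0e]=0x0a

MEM[0x20,0x16,0x0e] = af 84 0a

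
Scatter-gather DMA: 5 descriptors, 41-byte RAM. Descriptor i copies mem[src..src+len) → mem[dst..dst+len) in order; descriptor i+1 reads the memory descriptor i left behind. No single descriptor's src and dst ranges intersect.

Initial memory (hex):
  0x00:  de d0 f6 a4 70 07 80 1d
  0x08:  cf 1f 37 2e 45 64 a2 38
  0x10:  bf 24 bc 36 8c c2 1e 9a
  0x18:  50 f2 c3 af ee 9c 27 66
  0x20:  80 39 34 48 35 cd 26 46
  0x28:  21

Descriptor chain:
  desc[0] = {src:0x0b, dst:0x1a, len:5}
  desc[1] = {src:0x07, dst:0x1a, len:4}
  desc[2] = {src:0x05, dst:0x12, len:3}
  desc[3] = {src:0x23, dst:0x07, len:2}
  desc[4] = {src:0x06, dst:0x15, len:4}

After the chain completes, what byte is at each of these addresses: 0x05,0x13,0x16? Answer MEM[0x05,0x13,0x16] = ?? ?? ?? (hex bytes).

MEM[0x05,0x13,0x16] = 07 80 48

D0: mem[0x1a..0x1e] <- [2e 45 64 a2 38]
D1: mem[0x1a..0x1d] <- [1d cf 1f 37]
D2: mem[0x12..0x14] <- [07 80 1d]
D3: mem[0x07..0x08] <- [48 35]
D4: mem[0x15..0x18] <- [80 48 35 1f]
query mem[0x05]=0x07, mem[0x13]=0x80, mem[0x16]=0x48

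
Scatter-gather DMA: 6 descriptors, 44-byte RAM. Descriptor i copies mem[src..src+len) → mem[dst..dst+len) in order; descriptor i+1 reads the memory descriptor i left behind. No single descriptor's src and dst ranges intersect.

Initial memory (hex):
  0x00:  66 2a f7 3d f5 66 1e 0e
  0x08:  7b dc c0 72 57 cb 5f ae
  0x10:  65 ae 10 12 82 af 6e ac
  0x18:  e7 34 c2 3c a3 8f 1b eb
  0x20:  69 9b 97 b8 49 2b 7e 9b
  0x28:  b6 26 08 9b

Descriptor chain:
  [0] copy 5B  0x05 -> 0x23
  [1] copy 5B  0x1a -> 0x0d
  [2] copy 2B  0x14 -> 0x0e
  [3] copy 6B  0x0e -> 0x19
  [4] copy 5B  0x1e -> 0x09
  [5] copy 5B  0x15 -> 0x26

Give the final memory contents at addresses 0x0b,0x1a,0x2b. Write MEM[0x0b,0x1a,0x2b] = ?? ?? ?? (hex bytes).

  after D0: wrote 5B at 0x23 = 661e0e7bdc
  after D1: wrote 5B at 0x0d = c23ca38f1b
  after D2: wrote 2B at 0x0e = 82af
  after D3: wrote 6B at 0x19 = 82af8f1b1012
  after D4: wrote 5B at 0x09 = 12eb699b97
  after D5: wrote 5B at 0x26 = af6eace782
query mem[0x0b]=0x69, mem[0x1a]=0xaf, mem[0x2b]=0x9b

MEM[0x0b,0x1a,0x2b] = 69 af 9b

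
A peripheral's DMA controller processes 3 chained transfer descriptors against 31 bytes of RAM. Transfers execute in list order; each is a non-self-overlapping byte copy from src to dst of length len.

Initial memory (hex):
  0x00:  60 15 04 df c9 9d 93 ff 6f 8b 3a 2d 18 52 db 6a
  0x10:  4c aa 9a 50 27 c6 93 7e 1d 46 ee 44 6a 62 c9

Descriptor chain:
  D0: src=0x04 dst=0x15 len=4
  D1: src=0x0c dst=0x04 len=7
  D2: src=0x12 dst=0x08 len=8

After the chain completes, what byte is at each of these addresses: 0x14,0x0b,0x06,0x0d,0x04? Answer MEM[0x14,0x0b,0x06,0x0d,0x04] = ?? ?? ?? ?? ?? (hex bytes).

MEM[0x14,0x0b,0x06,0x0d,0x04] = 27 c9 db 93 18

  after D0: wrote 4B at 0x15 = c99d93ff
  after D1: wrote 7B at 0x04 = 1852db6a4caa9a
  after D2: wrote 8B at 0x08 = 9a5027c99d93ff46
query mem[0x14]=0x27, mem[0x0b]=0xc9, mem[0x06]=0xdb, mem[0x0d]=0x93, mem[0x04]=0x18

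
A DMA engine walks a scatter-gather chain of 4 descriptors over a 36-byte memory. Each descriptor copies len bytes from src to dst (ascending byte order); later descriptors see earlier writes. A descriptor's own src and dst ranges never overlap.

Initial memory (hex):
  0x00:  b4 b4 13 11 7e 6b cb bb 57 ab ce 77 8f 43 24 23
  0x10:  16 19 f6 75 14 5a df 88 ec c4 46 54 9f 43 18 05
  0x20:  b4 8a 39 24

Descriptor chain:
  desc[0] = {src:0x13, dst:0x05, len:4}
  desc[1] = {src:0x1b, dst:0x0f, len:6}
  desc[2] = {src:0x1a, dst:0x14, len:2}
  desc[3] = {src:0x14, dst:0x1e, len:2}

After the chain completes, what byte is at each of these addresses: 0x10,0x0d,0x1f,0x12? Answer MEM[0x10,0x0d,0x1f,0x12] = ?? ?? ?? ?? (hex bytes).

MEM[0x10,0x0d,0x1f,0x12] = 9f 43 54 18

D0: mem[0x05..0x08] <- [75 14 5a df]
D1: mem[0x0f..0x14] <- [54 9f 43 18 05 b4]
D2: mem[0x14..0x15] <- [46 54]
D3: mem[0x1e..0x1f] <- [46 54]
query mem[0x10]=0x9f, mem[0x0d]=0x43, mem[0x1f]=0x54, mem[0x12]=0x18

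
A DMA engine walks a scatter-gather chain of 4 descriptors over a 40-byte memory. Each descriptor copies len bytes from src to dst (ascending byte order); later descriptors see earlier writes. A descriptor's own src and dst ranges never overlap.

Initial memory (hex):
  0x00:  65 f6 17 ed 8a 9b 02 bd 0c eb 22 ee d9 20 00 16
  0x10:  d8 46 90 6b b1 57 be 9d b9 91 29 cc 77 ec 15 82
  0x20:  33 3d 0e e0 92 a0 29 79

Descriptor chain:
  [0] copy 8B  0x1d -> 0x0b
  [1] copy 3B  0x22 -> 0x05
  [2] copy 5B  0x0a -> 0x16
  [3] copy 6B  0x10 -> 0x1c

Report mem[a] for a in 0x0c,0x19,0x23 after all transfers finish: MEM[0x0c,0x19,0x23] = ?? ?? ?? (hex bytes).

MEM[0x0c,0x19,0x23] = 15 82 e0

[0] 0x1d->0x0b len=8 : ec 15 82 33 3d 0e e0 92
[1] 0x22->0x05 len=3 : 0e e0 92
[2] 0x0a->0x16 len=5 : 22 ec 15 82 33
[3] 0x10->0x1c len=6 : 0e e0 92 6b b1 57
query mem[0x0c]=0x15, mem[0x19]=0x82, mem[0x23]=0xe0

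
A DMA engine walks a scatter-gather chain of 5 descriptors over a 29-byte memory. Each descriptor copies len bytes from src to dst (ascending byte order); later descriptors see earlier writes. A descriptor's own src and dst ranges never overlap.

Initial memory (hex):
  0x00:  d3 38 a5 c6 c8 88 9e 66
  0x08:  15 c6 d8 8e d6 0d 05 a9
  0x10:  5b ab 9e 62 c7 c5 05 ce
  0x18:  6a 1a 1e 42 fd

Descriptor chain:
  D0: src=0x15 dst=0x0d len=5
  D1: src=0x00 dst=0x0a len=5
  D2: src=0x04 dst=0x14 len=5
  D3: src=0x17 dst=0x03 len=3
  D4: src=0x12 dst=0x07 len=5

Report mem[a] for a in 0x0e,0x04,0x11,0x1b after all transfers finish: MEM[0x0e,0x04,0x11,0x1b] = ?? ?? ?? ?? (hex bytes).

MEM[0x0e,0x04,0x11,0x1b] = c8 15 1a 42

[0] 0x15->0x0d len=5 : c5 05 ce 6a 1a
[1] 0x00->0x0a len=5 : d3 38 a5 c6 c8
[2] 0x04->0x14 len=5 : c8 88 9e 66 15
[3] 0x17->0x03 len=3 : 66 15 1a
[4] 0x12->0x07 len=5 : 9e 62 c8 88 9e
query mem[0x0e]=0xc8, mem[0x04]=0x15, mem[0x11]=0x1a, mem[0x1b]=0x42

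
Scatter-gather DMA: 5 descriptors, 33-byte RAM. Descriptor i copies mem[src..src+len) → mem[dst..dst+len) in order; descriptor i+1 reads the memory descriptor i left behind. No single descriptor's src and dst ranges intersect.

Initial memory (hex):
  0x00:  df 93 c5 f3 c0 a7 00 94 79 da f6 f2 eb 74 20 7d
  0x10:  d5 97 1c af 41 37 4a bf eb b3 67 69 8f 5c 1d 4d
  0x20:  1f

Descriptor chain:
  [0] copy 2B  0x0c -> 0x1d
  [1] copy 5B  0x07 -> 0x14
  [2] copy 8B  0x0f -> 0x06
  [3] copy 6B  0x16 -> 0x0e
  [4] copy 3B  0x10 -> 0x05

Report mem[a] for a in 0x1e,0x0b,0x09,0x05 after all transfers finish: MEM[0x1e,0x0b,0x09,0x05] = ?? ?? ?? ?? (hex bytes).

  after D0: wrote 2B at 0x1d = eb74
  after D1: wrote 5B at 0x14 = 9479daf6f2
  after D2: wrote 8B at 0x06 = 7dd5971caf9479da
  after D3: wrote 6B at 0x0e = daf6f2b36769
  after D4: wrote 3B at 0x05 = f2b367
query mem[0x1e]=0x74, mem[0x0b]=0x94, mem[0x09]=0x1c, mem[0x05]=0xf2

MEM[0x1e,0x0b,0x09,0x05] = 74 94 1c f2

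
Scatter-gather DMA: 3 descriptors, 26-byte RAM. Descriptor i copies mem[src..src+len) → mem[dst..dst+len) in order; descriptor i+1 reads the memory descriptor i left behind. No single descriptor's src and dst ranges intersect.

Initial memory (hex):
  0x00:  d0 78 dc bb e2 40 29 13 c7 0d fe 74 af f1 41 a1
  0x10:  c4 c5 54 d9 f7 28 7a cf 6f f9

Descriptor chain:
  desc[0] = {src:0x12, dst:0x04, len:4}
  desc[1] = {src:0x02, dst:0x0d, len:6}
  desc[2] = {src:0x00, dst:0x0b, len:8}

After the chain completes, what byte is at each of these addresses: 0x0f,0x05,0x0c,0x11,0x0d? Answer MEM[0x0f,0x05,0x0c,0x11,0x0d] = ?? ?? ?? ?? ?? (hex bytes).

D0: mem[0x04..0x07] <- [54 d9 f7 28]
D1: mem[0x0d..0x12] <- [dc bb 54 d9 f7 28]
D2: mem[0x0b..0x12] <- [d0 78 dc bb 54 d9 f7 28]
query mem[0x0f]=0x54, mem[0x05]=0xd9, mem[0x0c]=0x78, mem[0x11]=0xf7, mem[0x0d]=0xdc

MEM[0x0f,0x05,0x0c,0x11,0x0d] = 54 d9 78 f7 dc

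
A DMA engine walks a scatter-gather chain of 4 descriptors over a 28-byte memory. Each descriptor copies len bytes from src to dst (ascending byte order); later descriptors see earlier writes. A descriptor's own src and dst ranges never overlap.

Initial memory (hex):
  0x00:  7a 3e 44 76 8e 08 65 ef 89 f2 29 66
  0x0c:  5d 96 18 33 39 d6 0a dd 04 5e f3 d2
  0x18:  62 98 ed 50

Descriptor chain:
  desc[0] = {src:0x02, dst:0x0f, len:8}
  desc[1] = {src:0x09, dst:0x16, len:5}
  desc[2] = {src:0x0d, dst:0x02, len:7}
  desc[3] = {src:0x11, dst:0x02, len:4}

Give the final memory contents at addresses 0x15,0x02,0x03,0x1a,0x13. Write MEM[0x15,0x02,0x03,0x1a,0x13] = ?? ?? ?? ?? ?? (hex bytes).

  after D0: wrote 8B at 0x0f = 44768e0865ef89f2
  after D1: wrote 5B at 0x16 = f229665d96
  after D2: wrote 7B at 0x02 = 961844768e0865
  after D3: wrote 4B at 0x02 = 8e0865ef
query mem[0x15]=0x89, mem[0x02]=0x8e, mem[0x03]=0x08, mem[0x1a]=0x96, mem[0x13]=0x65

MEM[0x15,0x02,0x03,0x1a,0x13] = 89 8e 08 96 65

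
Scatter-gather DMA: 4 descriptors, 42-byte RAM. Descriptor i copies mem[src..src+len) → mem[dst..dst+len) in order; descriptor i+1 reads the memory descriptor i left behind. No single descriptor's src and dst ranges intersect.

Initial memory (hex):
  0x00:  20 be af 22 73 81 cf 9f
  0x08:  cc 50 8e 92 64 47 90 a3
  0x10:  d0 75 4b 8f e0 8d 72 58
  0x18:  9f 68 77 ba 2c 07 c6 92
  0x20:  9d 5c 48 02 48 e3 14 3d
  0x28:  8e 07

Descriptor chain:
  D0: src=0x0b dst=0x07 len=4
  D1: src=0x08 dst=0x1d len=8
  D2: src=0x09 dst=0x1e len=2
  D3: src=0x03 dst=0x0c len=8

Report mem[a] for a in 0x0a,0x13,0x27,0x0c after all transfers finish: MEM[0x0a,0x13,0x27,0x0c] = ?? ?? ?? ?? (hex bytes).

MEM[0x0a,0x13,0x27,0x0c] = 90 90 3d 22

  after D0: wrote 4B at 0x07 = 92644790
  after D1: wrote 8B at 0x1d = 64479092644790a3
  after D2: wrote 2B at 0x1e = 4790
  after D3: wrote 8B at 0x0c = 227381cf92644790
query mem[0x0a]=0x90, mem[0x13]=0x90, mem[0x27]=0x3d, mem[0x0c]=0x22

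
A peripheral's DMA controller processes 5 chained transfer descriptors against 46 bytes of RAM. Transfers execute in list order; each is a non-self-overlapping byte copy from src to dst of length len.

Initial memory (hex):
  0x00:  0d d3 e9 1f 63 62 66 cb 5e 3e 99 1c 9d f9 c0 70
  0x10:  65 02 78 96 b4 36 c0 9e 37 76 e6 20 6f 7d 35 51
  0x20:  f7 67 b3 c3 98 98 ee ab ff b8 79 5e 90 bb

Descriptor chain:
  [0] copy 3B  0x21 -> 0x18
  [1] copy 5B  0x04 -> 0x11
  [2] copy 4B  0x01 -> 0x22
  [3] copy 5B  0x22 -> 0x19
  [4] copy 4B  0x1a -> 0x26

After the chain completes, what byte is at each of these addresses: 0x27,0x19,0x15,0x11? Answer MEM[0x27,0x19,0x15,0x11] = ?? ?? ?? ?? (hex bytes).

D0: mem[0x18..0x1a] <- [67 b3 c3]
D1: mem[0x11..0x15] <- [63 62 66 cb 5e]
D2: mem[0x22..0x25] <- [d3 e9 1f 63]
D3: mem[0x19..0x1d] <- [d3 e9 1f 63 ee]
D4: mem[0x26..0x29] <- [e9 1f 63 ee]
query mem[0x27]=0x1f, mem[0x19]=0xd3, mem[0x15]=0x5e, mem[0x11]=0x63

MEM[0x27,0x19,0x15,0x11] = 1f d3 5e 63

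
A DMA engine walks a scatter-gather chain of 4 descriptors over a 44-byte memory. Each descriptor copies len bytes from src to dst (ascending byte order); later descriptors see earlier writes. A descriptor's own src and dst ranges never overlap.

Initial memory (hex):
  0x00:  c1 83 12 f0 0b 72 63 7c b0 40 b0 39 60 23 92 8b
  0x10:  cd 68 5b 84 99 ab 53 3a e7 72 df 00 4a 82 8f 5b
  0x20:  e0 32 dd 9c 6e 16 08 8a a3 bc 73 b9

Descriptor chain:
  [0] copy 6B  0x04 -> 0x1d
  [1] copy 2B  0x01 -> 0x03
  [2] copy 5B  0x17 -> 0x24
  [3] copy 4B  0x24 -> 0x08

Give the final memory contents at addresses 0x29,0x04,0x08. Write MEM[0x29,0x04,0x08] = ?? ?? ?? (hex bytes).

  after D0: wrote 6B at 0x1d = 0b72637cb040
  after D1: wrote 2B at 0x03 = 8312
  after D2: wrote 5B at 0x24 = 3ae772df00
  after D3: wrote 4B at 0x08 = 3ae772df
query mem[0x29]=0xbc, mem[0x04]=0x12, mem[0x08]=0x3a

MEM[0x29,0x04,0x08] = bc 12 3a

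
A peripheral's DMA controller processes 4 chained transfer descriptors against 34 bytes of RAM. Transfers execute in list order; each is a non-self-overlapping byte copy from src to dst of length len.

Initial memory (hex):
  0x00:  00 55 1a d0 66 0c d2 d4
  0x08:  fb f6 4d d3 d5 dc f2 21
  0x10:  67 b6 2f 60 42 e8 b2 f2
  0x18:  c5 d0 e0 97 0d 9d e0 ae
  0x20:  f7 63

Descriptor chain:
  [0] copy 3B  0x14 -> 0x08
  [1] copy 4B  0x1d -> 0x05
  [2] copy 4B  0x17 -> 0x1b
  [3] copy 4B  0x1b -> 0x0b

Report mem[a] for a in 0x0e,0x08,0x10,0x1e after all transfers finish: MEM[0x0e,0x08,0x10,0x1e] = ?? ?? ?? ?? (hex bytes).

MEM[0x0e,0x08,0x10,0x1e] = e0 f7 67 e0

D0: mem[0x08..0x0a] <- [42 e8 b2]
D1: mem[0x05..0x08] <- [9d e0 ae f7]
D2: mem[0x1b..0x1e] <- [f2 c5 d0 e0]
D3: mem[0x0b..0x0e] <- [f2 c5 d0 e0]
query mem[0x0e]=0xe0, mem[0x08]=0xf7, mem[0x10]=0x67, mem[0x1e]=0xe0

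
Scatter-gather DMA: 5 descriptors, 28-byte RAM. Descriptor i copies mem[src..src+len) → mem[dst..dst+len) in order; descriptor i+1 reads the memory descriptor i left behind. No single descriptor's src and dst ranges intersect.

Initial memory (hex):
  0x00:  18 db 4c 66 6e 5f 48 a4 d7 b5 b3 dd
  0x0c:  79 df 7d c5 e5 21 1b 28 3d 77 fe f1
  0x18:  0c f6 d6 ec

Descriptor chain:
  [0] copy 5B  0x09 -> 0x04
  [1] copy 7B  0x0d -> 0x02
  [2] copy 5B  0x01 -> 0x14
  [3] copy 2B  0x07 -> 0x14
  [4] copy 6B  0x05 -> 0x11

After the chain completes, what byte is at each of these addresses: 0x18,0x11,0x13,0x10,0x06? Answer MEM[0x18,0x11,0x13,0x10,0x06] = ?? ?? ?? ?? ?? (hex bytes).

[0] 0x09->0x04 len=5 : b5 b3 dd 79 df
[1] 0x0d->0x02 len=7 : df 7d c5 e5 21 1b 28
[2] 0x01->0x14 len=5 : db df 7d c5 e5
[3] 0x07->0x14 len=2 : 1b 28
[4] 0x05->0x11 len=6 : e5 21 1b 28 b5 b3
query mem[0x18]=0xe5, mem[0x11]=0xe5, mem[0x13]=0x1b, mem[0x10]=0xe5, mem[0x06]=0x21

MEM[0x18,0x11,0x13,0x10,0x06] = e5 e5 1b e5 21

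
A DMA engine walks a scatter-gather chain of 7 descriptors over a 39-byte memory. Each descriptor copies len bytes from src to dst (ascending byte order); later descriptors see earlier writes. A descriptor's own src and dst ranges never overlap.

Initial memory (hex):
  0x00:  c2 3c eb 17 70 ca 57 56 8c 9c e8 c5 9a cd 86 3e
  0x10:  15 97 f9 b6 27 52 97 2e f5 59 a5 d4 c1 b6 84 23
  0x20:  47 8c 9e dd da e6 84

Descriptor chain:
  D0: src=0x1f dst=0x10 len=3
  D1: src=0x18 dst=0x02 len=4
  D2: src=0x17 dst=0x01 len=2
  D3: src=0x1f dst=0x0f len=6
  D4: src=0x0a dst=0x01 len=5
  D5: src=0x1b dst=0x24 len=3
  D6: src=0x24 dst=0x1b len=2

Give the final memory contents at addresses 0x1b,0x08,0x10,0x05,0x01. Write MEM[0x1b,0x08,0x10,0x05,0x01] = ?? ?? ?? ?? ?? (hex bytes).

MEM[0x1b,0x08,0x10,0x05,0x01] = d4 8c 47 86 e8

  after D0: wrote 3B at 0x10 = 23478c
  after D1: wrote 4B at 0x02 = f559a5d4
  after D2: wrote 2B at 0x01 = 2ef5
  after D3: wrote 6B at 0x0f = 23478c9eddda
  after D4: wrote 5B at 0x01 = e8c59acd86
  after D5: wrote 3B at 0x24 = d4c1b6
  after D6: wrote 2B at 0x1b = d4c1
query mem[0x1b]=0xd4, mem[0x08]=0x8c, mem[0x10]=0x47, mem[0x05]=0x86, mem[0x01]=0xe8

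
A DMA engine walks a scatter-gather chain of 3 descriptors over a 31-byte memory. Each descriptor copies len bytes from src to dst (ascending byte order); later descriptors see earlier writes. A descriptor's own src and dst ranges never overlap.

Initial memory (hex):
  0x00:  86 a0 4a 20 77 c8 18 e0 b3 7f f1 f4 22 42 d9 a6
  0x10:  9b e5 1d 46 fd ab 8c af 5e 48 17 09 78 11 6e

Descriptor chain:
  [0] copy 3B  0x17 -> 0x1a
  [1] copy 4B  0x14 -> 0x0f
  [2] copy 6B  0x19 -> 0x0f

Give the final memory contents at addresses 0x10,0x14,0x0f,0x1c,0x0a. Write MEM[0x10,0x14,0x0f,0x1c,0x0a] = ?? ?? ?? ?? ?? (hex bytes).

D0: mem[0x1a..0x1c] <- [af 5e 48]
D1: mem[0x0f..0x12] <- [fd ab 8c af]
D2: mem[0x0f..0x14] <- [48 af 5e 48 11 6e]
query mem[0x10]=0xaf, mem[0x14]=0x6e, mem[0x0f]=0x48, mem[0x1c]=0x48, mem[0x0a]=0xf1

MEM[0x10,0x14,0x0f,0x1c,0x0a] = af 6e 48 48 f1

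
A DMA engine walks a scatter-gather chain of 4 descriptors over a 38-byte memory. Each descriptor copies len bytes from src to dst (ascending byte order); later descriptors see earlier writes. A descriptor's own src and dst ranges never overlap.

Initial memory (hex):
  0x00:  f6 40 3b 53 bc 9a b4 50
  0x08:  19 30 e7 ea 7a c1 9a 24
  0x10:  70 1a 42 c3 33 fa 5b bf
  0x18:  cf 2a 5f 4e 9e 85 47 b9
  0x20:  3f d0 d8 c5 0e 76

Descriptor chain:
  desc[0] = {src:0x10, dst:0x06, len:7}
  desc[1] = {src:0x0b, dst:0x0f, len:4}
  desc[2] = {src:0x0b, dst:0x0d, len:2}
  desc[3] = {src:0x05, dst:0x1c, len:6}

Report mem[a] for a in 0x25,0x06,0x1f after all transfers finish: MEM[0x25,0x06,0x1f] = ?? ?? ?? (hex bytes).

MEM[0x25,0x06,0x1f] = 76 70 42

#0 dst[0x06+7] := {0x70,0x1a,0x42,0xc3,0x33,0xfa,0x5b}
#1 dst[0x0f+4] := {0xfa,0x5b,0xc1,0x9a}
#2 dst[0x0d+2] := {0xfa,0x5b}
#3 dst[0x1c+6] := {0x9a,0x70,0x1a,0x42,0xc3,0x33}
query mem[0x25]=0x76, mem[0x06]=0x70, mem[0x1f]=0x42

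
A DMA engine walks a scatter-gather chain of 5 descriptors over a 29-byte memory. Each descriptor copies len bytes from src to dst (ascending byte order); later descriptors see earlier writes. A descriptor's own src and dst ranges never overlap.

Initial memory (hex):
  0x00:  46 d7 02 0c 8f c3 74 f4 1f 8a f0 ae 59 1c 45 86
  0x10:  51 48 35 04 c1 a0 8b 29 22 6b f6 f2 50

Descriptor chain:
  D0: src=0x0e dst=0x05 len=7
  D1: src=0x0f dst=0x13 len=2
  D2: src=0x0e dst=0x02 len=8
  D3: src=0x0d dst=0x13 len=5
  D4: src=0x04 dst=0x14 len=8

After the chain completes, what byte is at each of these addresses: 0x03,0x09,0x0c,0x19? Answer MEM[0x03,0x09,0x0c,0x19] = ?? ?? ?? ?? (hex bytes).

#0 dst[0x05+7] := {0x45,0x86,0x51,0x48,0x35,0x04,0xc1}
#1 dst[0x13+2] := {0x86,0x51}
#2 dst[0x02+8] := {0x45,0x86,0x51,0x48,0x35,0x86,0x51,0xa0}
#3 dst[0x13+5] := {0x1c,0x45,0x86,0x51,0x48}
#4 dst[0x14+8] := {0x51,0x48,0x35,0x86,0x51,0xa0,0x04,0xc1}
query mem[0x03]=0x86, mem[0x09]=0xa0, mem[0x0c]=0x59, mem[0x19]=0xa0

MEM[0x03,0x09,0x0c,0x19] = 86 a0 59 a0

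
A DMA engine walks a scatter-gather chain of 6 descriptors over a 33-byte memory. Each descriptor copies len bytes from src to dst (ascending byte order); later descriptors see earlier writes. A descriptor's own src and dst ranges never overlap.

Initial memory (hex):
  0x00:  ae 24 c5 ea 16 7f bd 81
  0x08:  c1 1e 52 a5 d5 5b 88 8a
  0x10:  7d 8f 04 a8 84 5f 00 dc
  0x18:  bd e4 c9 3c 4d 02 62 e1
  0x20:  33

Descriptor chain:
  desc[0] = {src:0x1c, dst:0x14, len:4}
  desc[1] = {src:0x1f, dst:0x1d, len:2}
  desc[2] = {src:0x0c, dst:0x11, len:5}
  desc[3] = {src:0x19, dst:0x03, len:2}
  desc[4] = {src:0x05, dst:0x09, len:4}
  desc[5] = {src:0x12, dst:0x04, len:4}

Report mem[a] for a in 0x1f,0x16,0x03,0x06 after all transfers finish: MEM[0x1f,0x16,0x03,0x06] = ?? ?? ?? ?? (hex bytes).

MEM[0x1f,0x16,0x03,0x06] = e1 62 e4 8a

  after D0: wrote 4B at 0x14 = 4d0262e1
  after D1: wrote 2B at 0x1d = e133
  after D2: wrote 5B at 0x11 = d55b888a7d
  after D3: wrote 2B at 0x03 = e4c9
  after D4: wrote 4B at 0x09 = 7fbd81c1
  after D5: wrote 4B at 0x04 = 5b888a7d
query mem[0x1f]=0xe1, mem[0x16]=0x62, mem[0x03]=0xe4, mem[0x06]=0x8a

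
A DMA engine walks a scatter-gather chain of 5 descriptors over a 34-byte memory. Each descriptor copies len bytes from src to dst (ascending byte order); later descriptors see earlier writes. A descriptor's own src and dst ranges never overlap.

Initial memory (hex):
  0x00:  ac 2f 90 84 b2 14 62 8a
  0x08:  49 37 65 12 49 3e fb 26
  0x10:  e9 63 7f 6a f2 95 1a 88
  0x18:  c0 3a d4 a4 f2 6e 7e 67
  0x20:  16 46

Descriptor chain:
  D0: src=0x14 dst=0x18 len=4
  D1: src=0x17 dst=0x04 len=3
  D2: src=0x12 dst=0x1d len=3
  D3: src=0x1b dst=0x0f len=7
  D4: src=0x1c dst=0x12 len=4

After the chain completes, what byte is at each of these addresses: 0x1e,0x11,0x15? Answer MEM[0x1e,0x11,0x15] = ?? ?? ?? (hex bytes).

MEM[0x1e,0x11,0x15] = 6a 7f f2

  after D0: wrote 4B at 0x18 = f2951a88
  after D1: wrote 3B at 0x04 = 88f295
  after D2: wrote 3B at 0x1d = 7f6af2
  after D3: wrote 7B at 0x0f = 88f27f6af21646
  after D4: wrote 4B at 0x12 = f27f6af2
query mem[0x1e]=0x6a, mem[0x11]=0x7f, mem[0x15]=0xf2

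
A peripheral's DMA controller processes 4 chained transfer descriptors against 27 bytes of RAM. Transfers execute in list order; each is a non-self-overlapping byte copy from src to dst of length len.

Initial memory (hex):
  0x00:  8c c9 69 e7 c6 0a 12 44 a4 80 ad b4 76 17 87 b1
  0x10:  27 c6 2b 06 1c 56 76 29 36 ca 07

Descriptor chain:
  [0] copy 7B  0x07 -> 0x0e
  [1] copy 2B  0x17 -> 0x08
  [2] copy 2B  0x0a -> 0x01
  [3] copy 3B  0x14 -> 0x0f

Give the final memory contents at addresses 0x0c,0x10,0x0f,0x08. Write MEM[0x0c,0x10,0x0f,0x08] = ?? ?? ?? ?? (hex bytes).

D0: mem[0x0e..0x14] <- [44 a4 80 ad b4 76 17]
D1: mem[0x08..0x09] <- [29 36]
D2: mem[0x01..0x02] <- [ad b4]
D3: mem[0x0f..0x11] <- [17 56 76]
query mem[0x0c]=0x76, mem[0x10]=0x56, mem[0x0f]=0x17, mem[0x08]=0x29

MEM[0x0c,0x10,0x0f,0x08] = 76 56 17 29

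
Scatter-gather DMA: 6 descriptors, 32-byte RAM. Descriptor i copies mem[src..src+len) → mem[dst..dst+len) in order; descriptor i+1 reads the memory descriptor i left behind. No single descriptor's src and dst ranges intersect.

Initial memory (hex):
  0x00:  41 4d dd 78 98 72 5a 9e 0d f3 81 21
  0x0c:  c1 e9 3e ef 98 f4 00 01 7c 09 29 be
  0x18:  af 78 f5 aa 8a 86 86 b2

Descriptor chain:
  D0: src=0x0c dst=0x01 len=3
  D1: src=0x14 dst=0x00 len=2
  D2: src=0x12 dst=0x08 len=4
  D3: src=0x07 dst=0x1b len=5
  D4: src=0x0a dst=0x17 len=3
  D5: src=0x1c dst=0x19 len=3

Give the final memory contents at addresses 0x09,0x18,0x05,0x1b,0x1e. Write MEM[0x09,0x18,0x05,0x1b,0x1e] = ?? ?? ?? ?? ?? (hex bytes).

MEM[0x09,0x18,0x05,0x1b,0x1e] = 01 09 72 7c 7c

[0] 0x0c->0x01 len=3 : c1 e9 3e
[1] 0x14->0x00 len=2 : 7c 09
[2] 0x12->0x08 len=4 : 00 01 7c 09
[3] 0x07->0x1b len=5 : 9e 00 01 7c 09
[4] 0x0a->0x17 len=3 : 7c 09 c1
[5] 0x1c->0x19 len=3 : 00 01 7c
query mem[0x09]=0x01, mem[0x18]=0x09, mem[0x05]=0x72, mem[0x1b]=0x7c, mem[0x1e]=0x7c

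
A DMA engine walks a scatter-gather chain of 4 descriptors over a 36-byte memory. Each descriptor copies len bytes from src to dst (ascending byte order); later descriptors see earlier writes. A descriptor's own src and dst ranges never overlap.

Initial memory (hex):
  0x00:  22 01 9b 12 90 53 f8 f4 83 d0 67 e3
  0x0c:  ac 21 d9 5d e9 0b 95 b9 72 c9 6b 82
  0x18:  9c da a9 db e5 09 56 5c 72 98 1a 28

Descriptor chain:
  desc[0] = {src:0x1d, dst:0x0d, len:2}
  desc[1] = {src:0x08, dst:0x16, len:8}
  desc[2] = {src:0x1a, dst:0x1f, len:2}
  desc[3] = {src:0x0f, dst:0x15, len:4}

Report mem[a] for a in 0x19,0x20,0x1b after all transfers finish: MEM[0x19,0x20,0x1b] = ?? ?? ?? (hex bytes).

MEM[0x19,0x20,0x1b] = e3 09 09

[0] 0x1d->0x0d len=2 : 09 56
[1] 0x08->0x16 len=8 : 83 d0 67 e3 ac 09 56 5d
[2] 0x1a->0x1f len=2 : ac 09
[3] 0x0f->0x15 len=4 : 5d e9 0b 95
query mem[0x19]=0xe3, mem[0x20]=0x09, mem[0x1b]=0x09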